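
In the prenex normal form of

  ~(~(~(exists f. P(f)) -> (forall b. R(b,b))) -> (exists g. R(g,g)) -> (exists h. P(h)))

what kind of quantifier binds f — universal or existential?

Eliminate → and ↔ using ¬ and ∨.
  ~(~~(~~(exists f. P(f)) | (forall b. R(b,b))) | ~(exists g. R(g,g)) | (exists h. P(h)))
Drive negations inward (¬∀x A ≡ ∃x ¬A, ¬∃x A ≡ ∀x ¬A, De Morgan for ∧/∨):
  (forall f. ~P(f)) & (exists b. ~R(b,b)) & (exists g. R(g,g)) & (forall h. ~P(h))
Finally move all quantifiers to the prefix:
  forall f. exists b. exists g. forall h. (~P(f) & ~R(b,b) & R(g,g) & ~P(h))
The quantifier exists f sits under an odd number of negations (counting the antecedent side of each →), so it flips to forall f.

universal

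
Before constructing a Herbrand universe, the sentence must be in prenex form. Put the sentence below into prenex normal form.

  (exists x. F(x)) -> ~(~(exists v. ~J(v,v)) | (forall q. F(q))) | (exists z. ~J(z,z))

forall x. exists v. exists q. exists z. (~F(x) | ~J(v,v) & ~F(q) | ~J(z,z))

First replace A → B with ¬A ∨ B.
  ~(exists x. F(x)) | ~(~(exists v. ~J(v,v)) | (forall q. F(q))) | (exists z. ~J(z,z))
Drive negations inward (¬∀x A ≡ ∃x ¬A, ¬∃x A ≡ ∀x ¬A, De Morgan for ∧/∨):
  (forall x. ~F(x)) | (exists v. ~J(v,v)) & (exists q. ~F(q)) | (exists z. ~J(z,z))
All bound variables are already distinct, so no renaming is needed.
Finally move all quantifiers to the prefix:
  forall x. exists v. exists q. exists z. (~F(x) | ~J(v,v) & ~F(q) | ~J(z,z))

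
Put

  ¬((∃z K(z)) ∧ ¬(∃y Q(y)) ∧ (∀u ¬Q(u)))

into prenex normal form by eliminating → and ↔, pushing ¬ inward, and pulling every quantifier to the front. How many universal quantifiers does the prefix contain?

Push ¬ through the quantifiers and connectives to reach negation normal form:
  (∀z ¬K(z)) ∨ (∃y Q(y)) ∨ (∃u Q(u))
Finally move all quantifiers to the prefix:
  ∀z ∃y ∃u (¬K(z) ∨ Q(y) ∨ Q(u))
The prefix is ∀z ∃y ∃u: 1 universal, 2 existential.

1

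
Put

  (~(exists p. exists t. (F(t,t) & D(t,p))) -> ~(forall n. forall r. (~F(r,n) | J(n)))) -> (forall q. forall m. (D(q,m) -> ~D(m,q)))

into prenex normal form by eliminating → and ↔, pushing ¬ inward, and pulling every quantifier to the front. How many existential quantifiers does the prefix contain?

First replace A → B with ¬A ∨ B.
  ~(~~(exists p. exists t. (F(t,t) & D(t,p))) | ~(forall n. forall r. (~F(r,n) | J(n)))) | (forall q. forall m. (~D(q,m) | ~D(m,q)))
Move each ¬ inward, flipping quantifiers it crosses:
  (forall p. forall t. (~F(t,t) | ~D(t,p))) & (forall n. forall r. (~F(r,n) | J(n))) | (forall q. forall m. (~D(q,m) | ~D(m,q)))
Extract every quantifier outward, since the variables are now distinct and don't occur free across branches:
  forall p. forall t. forall n. forall r. forall q. forall m. ((~F(t,t) | ~D(t,p)) & (~F(r,n) | J(n)) | ~D(q,m) | ~D(m,q))
The prefix is forall p forall t forall n forall r forall q forall m: 6 universal, 0 existential.

0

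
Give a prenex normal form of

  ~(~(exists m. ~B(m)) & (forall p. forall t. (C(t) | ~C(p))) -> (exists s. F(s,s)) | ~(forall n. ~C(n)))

forall m. forall p. forall t. forall s. forall n. (B(m) & (C(t) | ~C(p)) & ~F(s,s) & ~C(n))

First replace A → B with ¬A ∨ B.
  ~(~(~(exists m. ~B(m)) & (forall p. forall t. (C(t) | ~C(p)))) | (exists s. F(s,s)) | ~(forall n. ~C(n)))
Move each ¬ inward, flipping quantifiers it crosses:
  (forall m. B(m)) & (forall p. forall t. (C(t) | ~C(p))) & (forall s. ~F(s,s)) & (forall n. ~C(n))
All bound variables are already distinct, so no renaming is needed.
Pull the quantifiers to the front (each side's bound variable is not free in the other side):
  forall m. forall p. forall t. forall s. forall n. (B(m) & (C(t) | ~C(p)) & ~F(s,s) & ~C(n))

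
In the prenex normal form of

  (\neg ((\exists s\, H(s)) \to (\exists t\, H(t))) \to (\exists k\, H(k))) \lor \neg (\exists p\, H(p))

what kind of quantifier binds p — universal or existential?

universal

First replace A → B with ¬A ∨ B.
  \neg \neg (\neg (\exists s\, H(s)) \lor (\exists t\, H(t))) \lor (\exists k\, H(k)) \lor \neg (\exists p\, H(p))
Move each ¬ inward, flipping quantifiers it crosses:
  (\forall s\, \neg H(s)) \lor (\exists t\, H(t)) \lor (\exists k\, H(k)) \lor (\forall p\, \neg H(p))
All bound variables are already distinct, so no renaming is needed.
Extract every quantifier outward, since the variables are now distinct and don't occur free across branches:
  \forall s\, \exists t\, \exists k\, \forall p\, (\neg H(s) \lor H(t) \lor H(k) \lor \neg H(p))
The quantifier \exists p sits under an odd number of negations (counting the antecedent side of each →), so it flips to \forall p.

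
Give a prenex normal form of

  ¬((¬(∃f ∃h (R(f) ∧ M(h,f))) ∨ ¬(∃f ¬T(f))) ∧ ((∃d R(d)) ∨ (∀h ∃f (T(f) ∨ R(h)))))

Drive negations inward (¬∀x A ≡ ∃x ¬A, ¬∃x A ≡ ∀x ¬A, De Morgan for ∧/∨):
  (∃f ∃h (R(f) ∧ M(h,f))) ∧ (∃f ¬T(f)) ∨ (∀d ¬R(d)) ∧ (∃h ∀f (¬T(f) ∧ ¬R(h)))
Standardize variables apart so no two quantifiers bind the same name: f↦v, h↦y1, f↦t.
  (∃f ∃h (R(f) ∧ M(h,f))) ∧ (∃v ¬T(v)) ∨ (∀d ¬R(d)) ∧ (∃y1 ∀t (¬T(t) ∧ ¬R(y1)))
Extract every quantifier outward, since the variables are now distinct and don't occur free across branches:
  ∃f ∃h ∃v ∀d ∃y1 ∀t (R(f) ∧ M(h,f) ∧ ¬T(v) ∨ ¬R(d) ∧ ¬T(t) ∧ ¬R(y1))

∃f ∃h ∃v ∀d ∃y1 ∀t (R(f) ∧ M(h,f) ∧ ¬T(v) ∨ ¬R(d) ∧ ¬T(t) ∧ ¬R(y1))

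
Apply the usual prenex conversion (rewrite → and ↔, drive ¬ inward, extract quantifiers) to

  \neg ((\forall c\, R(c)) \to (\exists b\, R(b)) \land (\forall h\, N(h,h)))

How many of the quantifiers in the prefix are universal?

First replace A → B with ¬A ∨ B.
  \neg (\neg (\forall c\, R(c)) \lor (\exists b\, R(b)) \land (\forall h\, N(h,h)))
Drive negations inward (¬∀x A ≡ ∃x ¬A, ¬∃x A ≡ ∀x ¬A, De Morgan for ∧/∨):
  (\forall c\, R(c)) \land ((\forall b\, \neg R(b)) \lor (\exists h\, \neg N(h,h)))
All bound variables are already distinct, so no renaming is needed.
Pull the quantifiers to the front (each side's bound variable is not free in the other side):
  \forall c\, \forall b\, \exists h\, (R(c) \land (\neg R(b) \lor \neg N(h,h)))
The prefix is \forall c \forall b \exists h: 2 universal, 1 existential.

2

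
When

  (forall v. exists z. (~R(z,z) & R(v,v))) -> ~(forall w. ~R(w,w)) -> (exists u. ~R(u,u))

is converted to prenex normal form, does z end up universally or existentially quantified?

First replace A → B with ¬A ∨ B.
  ~(forall v. exists z. (~R(z,z) & R(v,v))) | ~~(forall w. ~R(w,w)) | (exists u. ~R(u,u))
Move each ¬ inward, flipping quantifiers it crosses:
  (exists v. forall z. (R(z,z) | ~R(v,v))) | (forall w. ~R(w,w)) | (exists u. ~R(u,u))
Extract every quantifier outward, since the variables are now distinct and don't occur free across branches:
  exists v. forall z. forall w. exists u. (R(z,z) | ~R(v,v) | ~R(w,w) | ~R(u,u))
The quantifier exists z sits under an odd number of negations (counting the antecedent side of each →), so it flips to forall z.

universal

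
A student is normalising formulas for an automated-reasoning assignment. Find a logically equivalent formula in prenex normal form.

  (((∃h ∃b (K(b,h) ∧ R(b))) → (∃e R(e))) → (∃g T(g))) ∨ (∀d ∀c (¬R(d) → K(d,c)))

∃h ∃b ∀e ∃g ∀d ∀c (K(b,h) ∧ R(b) ∧ ¬R(e) ∨ T(g) ∨ R(d) ∨ K(d,c))

Rewrite implications/biconditionals: A → B as ¬A ∨ B.
  ¬(¬(∃h ∃b (K(b,h) ∧ R(b))) ∨ (∃e R(e))) ∨ (∃g T(g)) ∨ (∀d ∀c (¬¬R(d) ∨ K(d,c)))
Push ¬ through the quantifiers and connectives to reach negation normal form:
  (∃h ∃b (K(b,h) ∧ R(b))) ∧ (∀e ¬R(e)) ∨ (∃g T(g)) ∨ (∀d ∀c (R(d) ∨ K(d,c)))
Extract every quantifier outward, since the variables are now distinct and don't occur free across branches:
  ∃h ∃b ∀e ∃g ∀d ∀c (K(b,h) ∧ R(b) ∧ ¬R(e) ∨ T(g) ∨ R(d) ∨ K(d,c))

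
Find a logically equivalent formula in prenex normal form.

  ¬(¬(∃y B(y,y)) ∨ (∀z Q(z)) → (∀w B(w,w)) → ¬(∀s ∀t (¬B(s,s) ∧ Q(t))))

∀y ∀z ∀w ∀s ∀t ((¬B(y,y) ∨ Q(z)) ∧ B(w,w) ∧ ¬B(s,s) ∧ Q(t))

First replace A → B with ¬A ∨ B.
  ¬(¬(¬(∃y B(y,y)) ∨ (∀z Q(z))) ∨ ¬(∀w B(w,w)) ∨ ¬(∀s ∀t (¬B(s,s) ∧ Q(t))))
Move each ¬ inward, flipping quantifiers it crosses:
  ((∀y ¬B(y,y)) ∨ (∀z Q(z))) ∧ (∀w B(w,w)) ∧ (∀s ∀t (¬B(s,s) ∧ Q(t)))
All bound variables are already distinct, so no renaming is needed.
Finally move all quantifiers to the prefix:
  ∀y ∀z ∀w ∀s ∀t ((¬B(y,y) ∨ Q(z)) ∧ B(w,w) ∧ ¬B(s,s) ∧ Q(t))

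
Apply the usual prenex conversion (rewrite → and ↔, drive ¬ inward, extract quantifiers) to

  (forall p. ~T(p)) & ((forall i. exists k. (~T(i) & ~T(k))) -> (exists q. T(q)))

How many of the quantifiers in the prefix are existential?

Eliminate → and ↔ using ¬ and ∨.
  (forall p. ~T(p)) & (~(forall i. exists k. (~T(i) & ~T(k))) | (exists q. T(q)))
Move each ¬ inward, flipping quantifiers it crosses:
  (forall p. ~T(p)) & ((exists i. forall k. (T(i) | T(k))) | (exists q. T(q)))
Finally move all quantifiers to the prefix:
  forall p. exists i. forall k. exists q. (~T(p) & (T(i) | T(k) | T(q)))
The prefix is forall p exists i forall k exists q: 2 universal, 2 existential.

2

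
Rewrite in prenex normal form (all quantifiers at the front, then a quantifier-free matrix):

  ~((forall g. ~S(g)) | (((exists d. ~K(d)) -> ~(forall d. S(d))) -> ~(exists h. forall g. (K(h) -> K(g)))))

exists g. forall d. exists p. exists h. forall c. (S(g) & (K(d) | ~S(p)) & (~K(h) | K(c)))

First replace A → B with ¬A ∨ B.
  ~((forall g. ~S(g)) | ~(~(exists d. ~K(d)) | ~(forall d. S(d))) | ~(exists h. forall g. (~K(h) | K(g))))
Move each ¬ inward, flipping quantifiers it crosses:
  (exists g. S(g)) & ((forall d. K(d)) | (exists d. ~S(d))) & (exists h. forall g. (~K(h) | K(g)))
Rename bound variables to avoid capture: d↦p, g↦c.
  (exists g. S(g)) & ((forall d. K(d)) | (exists p. ~S(p))) & (exists h. forall c. (~K(h) | K(c)))
Extract every quantifier outward, since the variables are now distinct and don't occur free across branches:
  exists g. forall d. exists p. exists h. forall c. (S(g) & (K(d) | ~S(p)) & (~K(h) | K(c)))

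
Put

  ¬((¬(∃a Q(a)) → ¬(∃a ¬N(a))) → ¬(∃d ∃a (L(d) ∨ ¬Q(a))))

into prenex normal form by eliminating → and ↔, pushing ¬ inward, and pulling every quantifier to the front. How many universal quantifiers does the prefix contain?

1

First replace A → B with ¬A ∨ B.
  ¬(¬(¬¬(∃a Q(a)) ∨ ¬(∃a ¬N(a))) ∨ ¬(∃d ∃a (L(d) ∨ ¬Q(a))))
Move each ¬ inward, flipping quantifiers it crosses:
  ((∃a Q(a)) ∨ (∀a N(a))) ∧ (∃d ∃a (L(d) ∨ ¬Q(a)))
Give each quantifier a distinct variable: a↦w1, a↦z1.
  ((∃a Q(a)) ∨ (∀w1 N(w1))) ∧ (∃d ∃z1 (L(d) ∨ ¬Q(z1)))
Finally move all quantifiers to the prefix:
  ∃a ∀w1 ∃d ∃z1 ((Q(a) ∨ N(w1)) ∧ (L(d) ∨ ¬Q(z1)))
The prefix is ∃a ∀w1 ∃d ∃z1: 1 universal, 3 existential.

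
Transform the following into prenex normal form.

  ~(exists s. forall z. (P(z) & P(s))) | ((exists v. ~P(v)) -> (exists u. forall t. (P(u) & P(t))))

forall s. exists z. forall v. exists u. forall t. (~P(z) | ~P(s) | P(v) | P(u) & P(t))

Eliminate → and ↔ using ¬ and ∨.
  ~(exists s. forall z. (P(z) & P(s))) | ~(exists v. ~P(v)) | (exists u. forall t. (P(u) & P(t)))
Move each ¬ inward, flipping quantifiers it crosses:
  (forall s. exists z. (~P(z) | ~P(s))) | (forall v. P(v)) | (exists u. forall t. (P(u) & P(t)))
Extract every quantifier outward, since the variables are now distinct and don't occur free across branches:
  forall s. exists z. forall v. exists u. forall t. (~P(z) | ~P(s) | P(v) | P(u) & P(t))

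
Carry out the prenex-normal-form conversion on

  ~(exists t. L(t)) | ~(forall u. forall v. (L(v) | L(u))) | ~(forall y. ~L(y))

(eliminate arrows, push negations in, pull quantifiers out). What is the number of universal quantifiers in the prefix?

1

Drive negations inward (¬∀x A ≡ ∃x ¬A, ¬∃x A ≡ ∀x ¬A, De Morgan for ∧/∨):
  (forall t. ~L(t)) | (exists u. exists v. (~L(v) & ~L(u))) | (exists y. L(y))
Extract every quantifier outward, since the variables are now distinct and don't occur free across branches:
  forall t. exists u. exists v. exists y. (~L(t) | ~L(v) & ~L(u) | L(y))
The prefix is forall t exists u exists v exists y: 1 universal, 3 existential.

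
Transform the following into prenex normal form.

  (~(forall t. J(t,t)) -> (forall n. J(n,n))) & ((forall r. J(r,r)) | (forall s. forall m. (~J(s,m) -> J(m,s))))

Eliminate → and ↔ using ¬ and ∨.
  (~~(forall t. J(t,t)) | (forall n. J(n,n))) & ((forall r. J(r,r)) | (forall s. forall m. (~~J(s,m) | J(m,s))))
Move each ¬ inward, flipping quantifiers it crosses:
  ((forall t. J(t,t)) | (forall n. J(n,n))) & ((forall r. J(r,r)) | (forall s. forall m. (J(s,m) | J(m,s))))
All bound variables are already distinct, so no renaming is needed.
Finally move all quantifiers to the prefix:
  forall t. forall n. forall r. forall s. forall m. ((J(t,t) | J(n,n)) & (J(r,r) | J(s,m) | J(m,s)))

forall t. forall n. forall r. forall s. forall m. ((J(t,t) | J(n,n)) & (J(r,r) | J(s,m) | J(m,s)))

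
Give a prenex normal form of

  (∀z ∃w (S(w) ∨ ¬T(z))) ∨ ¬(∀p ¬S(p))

∀z ∃w ∃p (S(w) ∨ ¬T(z) ∨ S(p))

Drive negations inward (¬∀x A ≡ ∃x ¬A, ¬∃x A ≡ ∀x ¬A, De Morgan for ∧/∨):
  (∀z ∃w (S(w) ∨ ¬T(z))) ∨ (∃p S(p))
Extract every quantifier outward, since the variables are now distinct and don't occur free across branches:
  ∀z ∃w ∃p (S(w) ∨ ¬T(z) ∨ S(p))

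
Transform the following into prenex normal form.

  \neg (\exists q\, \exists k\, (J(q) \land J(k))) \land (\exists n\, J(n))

Push ¬ through the quantifiers and connectives to reach negation normal form:
  (\forall q\, \forall k\, (\neg J(q) \lor \neg J(k))) \land (\exists n\, J(n))
All bound variables are already distinct, so no renaming is needed.
Finally move all quantifiers to the prefix:
  \forall q\, \forall k\, \exists n\, ((\neg J(q) \lor \neg J(k)) \land J(n))

\forall q\, \forall k\, \exists n\, ((\neg J(q) \lor \neg J(k)) \land J(n))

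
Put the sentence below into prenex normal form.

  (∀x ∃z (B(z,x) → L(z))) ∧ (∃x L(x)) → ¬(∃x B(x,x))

∃x ∀z ∀u1 ∀r (B(z,x) ∧ ¬L(z) ∨ ¬L(u1) ∨ ¬B(r,r))

Eliminate → and ↔ using ¬ and ∨.
  ¬((∀x ∃z (¬B(z,x) ∨ L(z))) ∧ (∃x L(x))) ∨ ¬(∃x B(x,x))
Drive negations inward (¬∀x A ≡ ∃x ¬A, ¬∃x A ≡ ∀x ¬A, De Morgan for ∧/∨):
  (∃x ∀z (B(z,x) ∧ ¬L(z))) ∨ (∀x ¬L(x)) ∨ (∀x ¬B(x,x))
Give each quantifier a distinct variable: x↦u1, x↦r.
  (∃x ∀z (B(z,x) ∧ ¬L(z))) ∨ (∀u1 ¬L(u1)) ∨ (∀r ¬B(r,r))
Finally move all quantifiers to the prefix:
  ∃x ∀z ∀u1 ∀r (B(z,x) ∧ ¬L(z) ∨ ¬L(u1) ∨ ¬B(r,r))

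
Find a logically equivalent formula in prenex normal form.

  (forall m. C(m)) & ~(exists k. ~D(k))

forall m. forall k. (C(m) & D(k))

Move each ¬ inward, flipping quantifiers it crosses:
  (forall m. C(m)) & (forall k. D(k))
All bound variables are already distinct, so no renaming is needed.
Finally move all quantifiers to the prefix:
  forall m. forall k. (C(m) & D(k))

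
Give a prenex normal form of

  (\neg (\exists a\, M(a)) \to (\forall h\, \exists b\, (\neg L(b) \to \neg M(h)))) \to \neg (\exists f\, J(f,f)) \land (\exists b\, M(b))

\forall a\, \exists h\, \forall b\, \forall f\, \exists y\, (\neg M(a) \land \neg L(b) \land M(h) \lor \neg J(f,f) \land M(y))

Rewrite implications/biconditionals: A → B as ¬A ∨ B.
  \neg (\neg \neg (\exists a\, M(a)) \lor (\forall h\, \exists b\, (\neg \neg L(b) \lor \neg M(h)))) \lor \neg (\exists f\, J(f,f)) \land (\exists b\, M(b))
Move each ¬ inward, flipping quantifiers it crosses:
  (\forall a\, \neg M(a)) \land (\exists h\, \forall b\, (\neg L(b) \land M(h))) \lor (\forall f\, \neg J(f,f)) \land (\exists b\, M(b))
Rename bound variables to avoid capture: b↦y.
  (\forall a\, \neg M(a)) \land (\exists h\, \forall b\, (\neg L(b) \land M(h))) \lor (\forall f\, \neg J(f,f)) \land (\exists y\, M(y))
Extract every quantifier outward, since the variables are now distinct and don't occur free across branches:
  \forall a\, \exists h\, \forall b\, \forall f\, \exists y\, (\neg M(a) \land \neg L(b) \land M(h) \lor \neg J(f,f) \land M(y))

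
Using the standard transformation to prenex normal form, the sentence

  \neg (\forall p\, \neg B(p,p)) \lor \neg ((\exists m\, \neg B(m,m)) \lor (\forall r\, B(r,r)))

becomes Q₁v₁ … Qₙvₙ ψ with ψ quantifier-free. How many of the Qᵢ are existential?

Push ¬ through the quantifiers and connectives to reach negation normal form:
  (\exists p\, B(p,p)) \lor (\forall m\, B(m,m)) \land (\exists r\, \neg B(r,r))
All bound variables are already distinct, so no renaming is needed.
Pull the quantifiers to the front (each side's bound variable is not free in the other side):
  \exists p\, \forall m\, \exists r\, (B(p,p) \lor B(m,m) \land \neg B(r,r))
The prefix is \exists p \forall m \exists r: 1 universal, 2 existential.

2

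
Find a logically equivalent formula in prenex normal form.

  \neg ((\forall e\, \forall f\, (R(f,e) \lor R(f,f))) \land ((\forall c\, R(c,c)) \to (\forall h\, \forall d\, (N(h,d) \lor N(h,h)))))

First replace A → B with ¬A ∨ B.
  \neg ((\forall e\, \forall f\, (R(f,e) \lor R(f,f))) \land (\neg (\forall c\, R(c,c)) \lor (\forall h\, \forall d\, (N(h,d) \lor N(h,h)))))
Push ¬ through the quantifiers and connectives to reach negation normal form:
  (\exists e\, \exists f\, (\neg R(f,e) \land \neg R(f,f))) \lor (\forall c\, R(c,c)) \land (\exists h\, \exists d\, (\neg N(h,d) \land \neg N(h,h)))
All bound variables are already distinct, so no renaming is needed.
Finally move all quantifiers to the prefix:
  \exists e\, \exists f\, \forall c\, \exists h\, \exists d\, (\neg R(f,e) \land \neg R(f,f) \lor R(c,c) \land \neg N(h,d) \land \neg N(h,h))

\exists e\, \exists f\, \forall c\, \exists h\, \exists d\, (\neg R(f,e) \land \neg R(f,f) \lor R(c,c) \land \neg N(h,d) \land \neg N(h,h))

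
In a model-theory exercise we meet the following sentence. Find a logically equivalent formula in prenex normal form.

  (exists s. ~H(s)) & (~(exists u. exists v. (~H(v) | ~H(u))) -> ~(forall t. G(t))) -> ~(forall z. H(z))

forall s. forall u. forall v. forall t. exists z. (H(s) | H(v) & H(u) & G(t) | ~H(z))

First replace A → B with ¬A ∨ B.
  ~((exists s. ~H(s)) & (~~(exists u. exists v. (~H(v) | ~H(u))) | ~(forall t. G(t)))) | ~(forall z. H(z))
Push ¬ through the quantifiers and connectives to reach negation normal form:
  (forall s. H(s)) | (forall u. forall v. (H(v) & H(u))) & (forall t. G(t)) | (exists z. ~H(z))
All bound variables are already distinct, so no renaming is needed.
Extract every quantifier outward, since the variables are now distinct and don't occur free across branches:
  forall s. forall u. forall v. forall t. exists z. (H(s) | H(v) & H(u) & G(t) | ~H(z))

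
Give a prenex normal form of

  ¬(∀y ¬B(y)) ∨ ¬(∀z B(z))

∃y ∃z (B(y) ∨ ¬B(z))

Drive negations inward (¬∀x A ≡ ∃x ¬A, ¬∃x A ≡ ∀x ¬A, De Morgan for ∧/∨):
  (∃y B(y)) ∨ (∃z ¬B(z))
Finally move all quantifiers to the prefix:
  ∃y ∃z (B(y) ∨ ¬B(z))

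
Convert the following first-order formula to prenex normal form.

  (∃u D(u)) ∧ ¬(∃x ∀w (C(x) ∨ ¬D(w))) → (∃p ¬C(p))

∀u ∃x ∀w ∃p (¬D(u) ∨ C(x) ∨ ¬D(w) ∨ ¬C(p))

Rewrite implications/biconditionals: A → B as ¬A ∨ B.
  ¬((∃u D(u)) ∧ ¬(∃x ∀w (C(x) ∨ ¬D(w)))) ∨ (∃p ¬C(p))
Push ¬ through the quantifiers and connectives to reach negation normal form:
  (∀u ¬D(u)) ∨ (∃x ∀w (C(x) ∨ ¬D(w))) ∨ (∃p ¬C(p))
All bound variables are already distinct, so no renaming is needed.
Finally move all quantifiers to the prefix:
  ∀u ∃x ∀w ∃p (¬D(u) ∨ C(x) ∨ ¬D(w) ∨ ¬C(p))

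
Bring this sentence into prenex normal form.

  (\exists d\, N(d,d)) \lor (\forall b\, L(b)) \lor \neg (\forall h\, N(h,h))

\exists d\, \forall b\, \exists h\, (N(d,d) \lor L(b) \lor \neg N(h,h))

Drive negations inward (¬∀x A ≡ ∃x ¬A, ¬∃x A ≡ ∀x ¬A, De Morgan for ∧/∨):
  (\exists d\, N(d,d)) \lor (\forall b\, L(b)) \lor (\exists h\, \neg N(h,h))
All bound variables are already distinct, so no renaming is needed.
Finally move all quantifiers to the prefix:
  \exists d\, \forall b\, \exists h\, (N(d,d) \lor L(b) \lor \neg N(h,h))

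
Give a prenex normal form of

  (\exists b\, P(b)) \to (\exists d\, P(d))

\forall b\, \exists d\, (\neg P(b) \lor P(d))

Eliminate → and ↔ using ¬ and ∨.
  \neg (\exists b\, P(b)) \lor (\exists d\, P(d))
Drive negations inward (¬∀x A ≡ ∃x ¬A, ¬∃x A ≡ ∀x ¬A, De Morgan for ∧/∨):
  (\forall b\, \neg P(b)) \lor (\exists d\, P(d))
All bound variables are already distinct, so no renaming is needed.
Extract every quantifier outward, since the variables are now distinct and don't occur free across branches:
  \forall b\, \exists d\, (\neg P(b) \lor P(d))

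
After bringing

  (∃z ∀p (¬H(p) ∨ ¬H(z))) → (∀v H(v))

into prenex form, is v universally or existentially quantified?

universal

Eliminate → and ↔ using ¬ and ∨.
  ¬(∃z ∀p (¬H(p) ∨ ¬H(z))) ∨ (∀v H(v))
Push ¬ through the quantifiers and connectives to reach negation normal form:
  (∀z ∃p (H(p) ∧ H(z))) ∨ (∀v H(v))
Finally move all quantifiers to the prefix:
  ∀z ∃p ∀v (H(p) ∧ H(z) ∨ H(v))
The quantifier ∀v sits under an even number of negations (counting the antecedent side of each →), so it remains universal.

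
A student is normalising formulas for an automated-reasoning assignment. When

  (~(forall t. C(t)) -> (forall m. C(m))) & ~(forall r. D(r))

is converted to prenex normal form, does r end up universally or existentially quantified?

Eliminate → and ↔ using ¬ and ∨.
  (~~(forall t. C(t)) | (forall m. C(m))) & ~(forall r. D(r))
Push ¬ through the quantifiers and connectives to reach negation normal form:
  ((forall t. C(t)) | (forall m. C(m))) & (exists r. ~D(r))
All bound variables are already distinct, so no renaming is needed.
Pull the quantifiers to the front (each side's bound variable is not free in the other side):
  forall t. forall m. exists r. ((C(t) | C(m)) & ~D(r))
The quantifier forall r sits under an odd number of negations (counting the antecedent side of each →), so it flips to exists r.

existential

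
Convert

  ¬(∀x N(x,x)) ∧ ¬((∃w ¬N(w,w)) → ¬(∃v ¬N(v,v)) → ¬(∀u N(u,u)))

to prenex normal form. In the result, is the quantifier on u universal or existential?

universal

Rewrite implications/biconditionals: A → B as ¬A ∨ B.
  ¬(∀x N(x,x)) ∧ ¬(¬(∃w ¬N(w,w)) ∨ ¬¬(∃v ¬N(v,v)) ∨ ¬(∀u N(u,u)))
Move each ¬ inward, flipping quantifiers it crosses:
  (∃x ¬N(x,x)) ∧ (∃w ¬N(w,w)) ∧ (∀v N(v,v)) ∧ (∀u N(u,u))
Finally move all quantifiers to the prefix:
  ∃x ∃w ∀v ∀u (¬N(x,x) ∧ ¬N(w,w) ∧ N(v,v) ∧ N(u,u))
The quantifier ∀u sits under an even number of negations (counting the antecedent side of each →), so it remains universal.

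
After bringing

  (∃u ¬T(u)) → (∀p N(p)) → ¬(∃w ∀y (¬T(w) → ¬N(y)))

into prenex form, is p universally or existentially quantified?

First replace A → B with ¬A ∨ B.
  ¬(∃u ¬T(u)) ∨ ¬(∀p N(p)) ∨ ¬(∃w ∀y (¬¬T(w) ∨ ¬N(y)))
Push ¬ through the quantifiers and connectives to reach negation normal form:
  (∀u T(u)) ∨ (∃p ¬N(p)) ∨ (∀w ∃y (¬T(w) ∧ N(y)))
Finally move all quantifiers to the prefix:
  ∀u ∃p ∀w ∃y (T(u) ∨ ¬N(p) ∨ ¬T(w) ∧ N(y))
The quantifier ∀p sits under an odd number of negations (counting the antecedent side of each →), so it flips to ∃p.

existential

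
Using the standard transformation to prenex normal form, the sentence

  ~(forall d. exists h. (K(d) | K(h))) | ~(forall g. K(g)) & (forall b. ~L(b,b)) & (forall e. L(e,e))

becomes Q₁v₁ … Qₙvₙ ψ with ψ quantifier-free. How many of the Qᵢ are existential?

Drive negations inward (¬∀x A ≡ ∃x ¬A, ¬∃x A ≡ ∀x ¬A, De Morgan for ∧/∨):
  (exists d. forall h. (~K(d) & ~K(h))) | (exists g. ~K(g)) & (forall b. ~L(b,b)) & (forall e. L(e,e))
Finally move all quantifiers to the prefix:
  exists d. forall h. exists g. forall b. forall e. (~K(d) & ~K(h) | ~K(g) & ~L(b,b) & L(e,e))
The prefix is exists d forall h exists g forall b forall e: 3 universal, 2 existential.

2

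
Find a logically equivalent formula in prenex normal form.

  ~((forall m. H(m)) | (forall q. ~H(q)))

Push ¬ through the quantifiers and connectives to reach negation normal form:
  (exists m. ~H(m)) & (exists q. H(q))
All bound variables are already distinct, so no renaming is needed.
Extract every quantifier outward, since the variables are now distinct and don't occur free across branches:
  exists m. exists q. (~H(m) & H(q))

exists m. exists q. (~H(m) & H(q))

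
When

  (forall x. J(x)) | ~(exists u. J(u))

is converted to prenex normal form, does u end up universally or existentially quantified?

universal

Drive negations inward (¬∀x A ≡ ∃x ¬A, ¬∃x A ≡ ∀x ¬A, De Morgan for ∧/∨):
  (forall x. J(x)) | (forall u. ~J(u))
All bound variables are already distinct, so no renaming is needed.
Pull the quantifiers to the front (each side's bound variable is not free in the other side):
  forall x. forall u. (J(x) | ~J(u))
The quantifier exists u sits under an odd number of negations, so it flips to forall u.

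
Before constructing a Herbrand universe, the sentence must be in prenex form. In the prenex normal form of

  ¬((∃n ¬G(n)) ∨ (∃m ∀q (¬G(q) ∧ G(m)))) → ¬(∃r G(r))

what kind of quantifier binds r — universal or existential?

universal

Eliminate → and ↔ using ¬ and ∨.
  ¬¬((∃n ¬G(n)) ∨ (∃m ∀q (¬G(q) ∧ G(m)))) ∨ ¬(∃r G(r))
Push ¬ through the quantifiers and connectives to reach negation normal form:
  (∃n ¬G(n)) ∨ (∃m ∀q (¬G(q) ∧ G(m))) ∨ (∀r ¬G(r))
All bound variables are already distinct, so no renaming is needed.
Pull the quantifiers to the front (each side's bound variable is not free in the other side):
  ∃n ∃m ∀q ∀r (¬G(n) ∨ ¬G(q) ∧ G(m) ∨ ¬G(r))
The quantifier ∃r sits under an odd number of negations (counting the antecedent side of each →), so it flips to ∀r.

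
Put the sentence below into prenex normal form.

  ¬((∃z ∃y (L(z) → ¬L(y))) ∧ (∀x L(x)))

Eliminate → and ↔ using ¬ and ∨.
  ¬((∃z ∃y (¬L(z) ∨ ¬L(y))) ∧ (∀x L(x)))
Move each ¬ inward, flipping quantifiers it crosses:
  (∀z ∀y (L(z) ∧ L(y))) ∨ (∃x ¬L(x))
Pull the quantifiers to the front (each side's bound variable is not free in the other side):
  ∀z ∀y ∃x (L(z) ∧ L(y) ∨ ¬L(x))

∀z ∀y ∃x (L(z) ∧ L(y) ∨ ¬L(x))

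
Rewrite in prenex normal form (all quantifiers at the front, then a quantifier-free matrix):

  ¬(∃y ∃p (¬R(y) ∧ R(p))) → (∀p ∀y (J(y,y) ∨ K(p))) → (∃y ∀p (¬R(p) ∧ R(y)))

∃y ∃p ∃x ∃a ∃v1 ∀s (¬R(y) ∧ R(p) ∨ ¬J(a,a) ∧ ¬K(x) ∨ ¬R(s) ∧ R(v1))

First replace A → B with ¬A ∨ B.
  ¬¬(∃y ∃p (¬R(y) ∧ R(p))) ∨ ¬(∀p ∀y (J(y,y) ∨ K(p))) ∨ (∃y ∀p (¬R(p) ∧ R(y)))
Move each ¬ inward, flipping quantifiers it crosses:
  (∃y ∃p (¬R(y) ∧ R(p))) ∨ (∃p ∃y (¬J(y,y) ∧ ¬K(p))) ∨ (∃y ∀p (¬R(p) ∧ R(y)))
Standardize variables apart so no two quantifiers bind the same name: p↦x, y↦a, y↦v1, p↦s.
  (∃y ∃p (¬R(y) ∧ R(p))) ∨ (∃x ∃a (¬J(a,a) ∧ ¬K(x))) ∨ (∃v1 ∀s (¬R(s) ∧ R(v1)))
Finally move all quantifiers to the prefix:
  ∃y ∃p ∃x ∃a ∃v1 ∀s (¬R(y) ∧ R(p) ∨ ¬J(a,a) ∧ ¬K(x) ∨ ¬R(s) ∧ R(v1))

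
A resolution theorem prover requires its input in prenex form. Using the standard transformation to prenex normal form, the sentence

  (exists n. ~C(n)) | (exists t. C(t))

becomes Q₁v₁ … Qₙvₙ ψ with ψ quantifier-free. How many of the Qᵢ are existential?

All bound variables are already distinct, so no renaming is needed.
Pull the quantifiers to the front (each side's bound variable is not free in the other side):
  exists n. exists t. (~C(n) | C(t))
The prefix is exists n exists t: 0 universal, 2 existential.

2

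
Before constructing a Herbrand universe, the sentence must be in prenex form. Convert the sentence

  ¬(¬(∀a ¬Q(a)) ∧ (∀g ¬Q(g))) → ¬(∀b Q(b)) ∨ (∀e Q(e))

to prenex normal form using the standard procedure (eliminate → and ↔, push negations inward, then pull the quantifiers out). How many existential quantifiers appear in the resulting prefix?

2

Eliminate → and ↔ using ¬ and ∨.
  ¬¬(¬(∀a ¬Q(a)) ∧ (∀g ¬Q(g))) ∨ ¬(∀b Q(b)) ∨ (∀e Q(e))
Move each ¬ inward, flipping quantifiers it crosses:
  (∃a Q(a)) ∧ (∀g ¬Q(g)) ∨ (∃b ¬Q(b)) ∨ (∀e Q(e))
Pull the quantifiers to the front (each side's bound variable is not free in the other side):
  ∃a ∀g ∃b ∀e (Q(a) ∧ ¬Q(g) ∨ ¬Q(b) ∨ Q(e))
The prefix is ∃a ∀g ∃b ∀e: 2 universal, 2 existential.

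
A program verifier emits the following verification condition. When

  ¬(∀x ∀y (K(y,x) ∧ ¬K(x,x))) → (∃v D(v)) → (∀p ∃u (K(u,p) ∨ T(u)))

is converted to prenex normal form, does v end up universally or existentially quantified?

universal

Rewrite implications/biconditionals: A → B as ¬A ∨ B.
  ¬¬(∀x ∀y (K(y,x) ∧ ¬K(x,x))) ∨ ¬(∃v D(v)) ∨ (∀p ∃u (K(u,p) ∨ T(u)))
Push ¬ through the quantifiers and connectives to reach negation normal form:
  (∀x ∀y (K(y,x) ∧ ¬K(x,x))) ∨ (∀v ¬D(v)) ∨ (∀p ∃u (K(u,p) ∨ T(u)))
Finally move all quantifiers to the prefix:
  ∀x ∀y ∀v ∀p ∃u (K(y,x) ∧ ¬K(x,x) ∨ ¬D(v) ∨ K(u,p) ∨ T(u))
The quantifier ∃v sits under an odd number of negations (counting the antecedent side of each →), so it flips to ∀v.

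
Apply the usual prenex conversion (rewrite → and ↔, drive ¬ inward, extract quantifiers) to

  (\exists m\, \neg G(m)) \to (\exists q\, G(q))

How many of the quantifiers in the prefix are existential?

First replace A → B with ¬A ∨ B.
  \neg (\exists m\, \neg G(m)) \lor (\exists q\, G(q))
Move each ¬ inward, flipping quantifiers it crosses:
  (\forall m\, G(m)) \lor (\exists q\, G(q))
Finally move all quantifiers to the prefix:
  \forall m\, \exists q\, (G(m) \lor G(q))
The prefix is \forall m \exists q: 1 universal, 1 existential.

1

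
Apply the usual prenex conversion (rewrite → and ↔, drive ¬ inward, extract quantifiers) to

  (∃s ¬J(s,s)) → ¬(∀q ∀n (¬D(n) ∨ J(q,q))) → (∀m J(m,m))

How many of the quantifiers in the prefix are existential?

0

Eliminate → and ↔ using ¬ and ∨.
  ¬(∃s ¬J(s,s)) ∨ ¬¬(∀q ∀n (¬D(n) ∨ J(q,q))) ∨ (∀m J(m,m))
Move each ¬ inward, flipping quantifiers it crosses:
  (∀s J(s,s)) ∨ (∀q ∀n (¬D(n) ∨ J(q,q))) ∨ (∀m J(m,m))
All bound variables are already distinct, so no renaming is needed.
Pull the quantifiers to the front (each side's bound variable is not free in the other side):
  ∀s ∀q ∀n ∀m (J(s,s) ∨ ¬D(n) ∨ J(q,q) ∨ J(m,m))
The prefix is ∀s ∀q ∀n ∀m: 4 universal, 0 existential.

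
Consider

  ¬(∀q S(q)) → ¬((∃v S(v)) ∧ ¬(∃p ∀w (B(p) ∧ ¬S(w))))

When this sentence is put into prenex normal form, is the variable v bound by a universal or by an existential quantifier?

First replace A → B with ¬A ∨ B.
  ¬¬(∀q S(q)) ∨ ¬((∃v S(v)) ∧ ¬(∃p ∀w (B(p) ∧ ¬S(w))))
Push ¬ through the quantifiers and connectives to reach negation normal form:
  (∀q S(q)) ∨ (∀v ¬S(v)) ∨ (∃p ∀w (B(p) ∧ ¬S(w)))
All bound variables are already distinct, so no renaming is needed.
Pull the quantifiers to the front (each side's bound variable is not free in the other side):
  ∀q ∀v ∃p ∀w (S(q) ∨ ¬S(v) ∨ B(p) ∧ ¬S(w))
The quantifier ∃v sits under an odd number of negations (counting the antecedent side of each →), so it flips to ∀v.

universal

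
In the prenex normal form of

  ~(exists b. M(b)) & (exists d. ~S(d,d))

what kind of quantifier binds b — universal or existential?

Move each ¬ inward, flipping quantifiers it crosses:
  (forall b. ~M(b)) & (exists d. ~S(d,d))
All bound variables are already distinct, so no renaming is needed.
Extract every quantifier outward, since the variables are now distinct and don't occur free across branches:
  forall b. exists d. (~M(b) & ~S(d,d))
The quantifier exists b sits under an odd number of negations, so it flips to forall b.

universal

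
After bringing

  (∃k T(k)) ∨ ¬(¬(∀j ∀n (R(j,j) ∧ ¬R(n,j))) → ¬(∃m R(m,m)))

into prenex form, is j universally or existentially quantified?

Rewrite implications/biconditionals: A → B as ¬A ∨ B.
  (∃k T(k)) ∨ ¬(¬¬(∀j ∀n (R(j,j) ∧ ¬R(n,j))) ∨ ¬(∃m R(m,m)))
Push ¬ through the quantifiers and connectives to reach negation normal form:
  (∃k T(k)) ∨ (∃j ∃n (¬R(j,j) ∨ R(n,j))) ∧ (∃m R(m,m))
All bound variables are already distinct, so no renaming is needed.
Finally move all quantifiers to the prefix:
  ∃k ∃j ∃n ∃m (T(k) ∨ (¬R(j,j) ∨ R(n,j)) ∧ R(m,m))
The quantifier ∀j sits under an odd number of negations (counting the antecedent side of each →), so it flips to ∃j.

existential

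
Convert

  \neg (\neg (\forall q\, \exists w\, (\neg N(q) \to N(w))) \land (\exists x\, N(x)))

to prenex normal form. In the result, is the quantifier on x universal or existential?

Rewrite implications/biconditionals: A → B as ¬A ∨ B.
  \neg (\neg (\forall q\, \exists w\, (\neg \neg N(q) \lor N(w))) \land (\exists x\, N(x)))
Drive negations inward (¬∀x A ≡ ∃x ¬A, ¬∃x A ≡ ∀x ¬A, De Morgan for ∧/∨):
  (\forall q\, \exists w\, (N(q) \lor N(w))) \lor (\forall x\, \neg N(x))
All bound variables are already distinct, so no renaming is needed.
Pull the quantifiers to the front (each side's bound variable is not free in the other side):
  \forall q\, \exists w\, \forall x\, (N(q) \lor N(w) \lor \neg N(x))
The quantifier \exists x sits under an odd number of negations (counting the antecedent side of each →), so it flips to \forall x.

universal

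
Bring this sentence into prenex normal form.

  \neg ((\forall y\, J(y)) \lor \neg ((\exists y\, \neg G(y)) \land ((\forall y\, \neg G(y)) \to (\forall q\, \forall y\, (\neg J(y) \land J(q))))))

Eliminate → and ↔ using ¬ and ∨.
  \neg ((\forall y\, J(y)) \lor \neg ((\exists y\, \neg G(y)) \land (\neg (\forall y\, \neg G(y)) \lor (\forall q\, \forall y\, (\neg J(y) \land J(q))))))
Move each ¬ inward, flipping quantifiers it crosses:
  (\exists y\, \neg J(y)) \land (\exists y\, \neg G(y)) \land ((\exists y\, G(y)) \lor (\forall q\, \forall y\, (\neg J(y) \land J(q))))
Give each quantifier a distinct variable: y↦u, y↦b, y↦z1.
  (\exists y\, \neg J(y)) \land (\exists u\, \neg G(u)) \land ((\exists b\, G(b)) \lor (\forall q\, \forall z1\, (\neg J(z1) \land J(q))))
Finally move all quantifiers to the prefix:
  \exists y\, \exists u\, \exists b\, \forall q\, \forall z1\, (\neg J(y) \land \neg G(u) \land (G(b) \lor \neg J(z1) \land J(q)))

\exists y\, \exists u\, \exists b\, \forall q\, \forall z1\, (\neg J(y) \land \neg G(u) \land (G(b) \lor \neg J(z1) \land J(q)))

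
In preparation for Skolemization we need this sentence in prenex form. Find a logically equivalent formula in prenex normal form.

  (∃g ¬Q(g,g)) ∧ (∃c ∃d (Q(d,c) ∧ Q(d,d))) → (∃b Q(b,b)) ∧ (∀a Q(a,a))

∀g ∀c ∀d ∃b ∀a (Q(g,g) ∨ ¬Q(d,c) ∨ ¬Q(d,d) ∨ Q(b,b) ∧ Q(a,a))

First replace A → B with ¬A ∨ B.
  ¬((∃g ¬Q(g,g)) ∧ (∃c ∃d (Q(d,c) ∧ Q(d,d)))) ∨ (∃b Q(b,b)) ∧ (∀a Q(a,a))
Move each ¬ inward, flipping quantifiers it crosses:
  (∀g Q(g,g)) ∨ (∀c ∀d (¬Q(d,c) ∨ ¬Q(d,d))) ∨ (∃b Q(b,b)) ∧ (∀a Q(a,a))
Extract every quantifier outward, since the variables are now distinct and don't occur free across branches:
  ∀g ∀c ∀d ∃b ∀a (Q(g,g) ∨ ¬Q(d,c) ∨ ¬Q(d,d) ∨ Q(b,b) ∧ Q(a,a))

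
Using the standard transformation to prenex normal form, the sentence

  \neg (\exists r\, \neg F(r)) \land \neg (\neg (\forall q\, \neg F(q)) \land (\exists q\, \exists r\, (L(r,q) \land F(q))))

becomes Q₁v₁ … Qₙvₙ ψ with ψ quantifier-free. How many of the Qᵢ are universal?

4

Push ¬ through the quantifiers and connectives to reach negation normal form:
  (\forall r\, F(r)) \land ((\forall q\, \neg F(q)) \lor (\forall q\, \forall r\, (\neg L(r,q) \lor \neg F(q))))
Standardize variables apart so no two quantifiers bind the same name: q↦x1, r↦v1.
  (\forall r\, F(r)) \land ((\forall q\, \neg F(q)) \lor (\forall x1\, \forall v1\, (\neg L(v1,x1) \lor \neg F(x1))))
Pull the quantifiers to the front (each side's bound variable is not free in the other side):
  \forall r\, \forall q\, \forall x1\, \forall v1\, (F(r) \land (\neg F(q) \lor \neg L(v1,x1) \lor \neg F(x1)))
The prefix is \forall r \forall q \forall x1 \forall v1: 4 universal, 0 existential.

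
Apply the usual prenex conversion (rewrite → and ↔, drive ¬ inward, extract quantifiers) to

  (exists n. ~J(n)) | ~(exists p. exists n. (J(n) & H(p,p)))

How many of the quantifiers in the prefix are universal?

2

Move each ¬ inward, flipping quantifiers it crosses:
  (exists n. ~J(n)) | (forall p. forall n. (~J(n) | ~H(p,p)))
Standardize variables apart so no two quantifiers bind the same name: n↦z1.
  (exists n. ~J(n)) | (forall p. forall z1. (~J(z1) | ~H(p,p)))
Finally move all quantifiers to the prefix:
  exists n. forall p. forall z1. (~J(n) | ~J(z1) | ~H(p,p))
The prefix is exists n forall p forall z1: 2 universal, 1 existential.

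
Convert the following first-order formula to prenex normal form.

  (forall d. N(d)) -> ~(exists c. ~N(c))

First replace A → B with ¬A ∨ B.
  ~(forall d. N(d)) | ~(exists c. ~N(c))
Move each ¬ inward, flipping quantifiers it crosses:
  (exists d. ~N(d)) | (forall c. N(c))
All bound variables are already distinct, so no renaming is needed.
Extract every quantifier outward, since the variables are now distinct and don't occur free across branches:
  exists d. forall c. (~N(d) | N(c))

exists d. forall c. (~N(d) | N(c))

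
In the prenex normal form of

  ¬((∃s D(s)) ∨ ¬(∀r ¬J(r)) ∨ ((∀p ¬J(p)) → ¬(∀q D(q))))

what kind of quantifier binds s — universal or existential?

universal

Eliminate → and ↔ using ¬ and ∨.
  ¬((∃s D(s)) ∨ ¬(∀r ¬J(r)) ∨ ¬(∀p ¬J(p)) ∨ ¬(∀q D(q)))
Drive negations inward (¬∀x A ≡ ∃x ¬A, ¬∃x A ≡ ∀x ¬A, De Morgan for ∧/∨):
  (∀s ¬D(s)) ∧ (∀r ¬J(r)) ∧ (∀p ¬J(p)) ∧ (∀q D(q))
Pull the quantifiers to the front (each side's bound variable is not free in the other side):
  ∀s ∀r ∀p ∀q (¬D(s) ∧ ¬J(r) ∧ ¬J(p) ∧ D(q))
The quantifier ∃s sits under an odd number of negations (counting the antecedent side of each →), so it flips to ∀s.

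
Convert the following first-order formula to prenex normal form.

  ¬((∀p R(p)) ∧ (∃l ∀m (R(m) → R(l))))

∃p ∀l ∃m (¬R(p) ∨ R(m) ∧ ¬R(l))

Eliminate → and ↔ using ¬ and ∨.
  ¬((∀p R(p)) ∧ (∃l ∀m (¬R(m) ∨ R(l))))
Move each ¬ inward, flipping quantifiers it crosses:
  (∃p ¬R(p)) ∨ (∀l ∃m (R(m) ∧ ¬R(l)))
All bound variables are already distinct, so no renaming is needed.
Finally move all quantifiers to the prefix:
  ∃p ∀l ∃m (¬R(p) ∨ R(m) ∧ ¬R(l))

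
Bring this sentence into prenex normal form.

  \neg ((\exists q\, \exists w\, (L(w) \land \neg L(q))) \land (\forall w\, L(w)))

Push ¬ through the quantifiers and connectives to reach negation normal form:
  (\forall q\, \forall w\, (\neg L(w) \lor L(q))) \lor (\exists w\, \neg L(w))
Give each quantifier a distinct variable: w↦a.
  (\forall q\, \forall w\, (\neg L(w) \lor L(q))) \lor (\exists a\, \neg L(a))
Extract every quantifier outward, since the variables are now distinct and don't occur free across branches:
  \forall q\, \forall w\, \exists a\, (\neg L(w) \lor L(q) \lor \neg L(a))

\forall q\, \forall w\, \exists a\, (\neg L(w) \lor L(q) \lor \neg L(a))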